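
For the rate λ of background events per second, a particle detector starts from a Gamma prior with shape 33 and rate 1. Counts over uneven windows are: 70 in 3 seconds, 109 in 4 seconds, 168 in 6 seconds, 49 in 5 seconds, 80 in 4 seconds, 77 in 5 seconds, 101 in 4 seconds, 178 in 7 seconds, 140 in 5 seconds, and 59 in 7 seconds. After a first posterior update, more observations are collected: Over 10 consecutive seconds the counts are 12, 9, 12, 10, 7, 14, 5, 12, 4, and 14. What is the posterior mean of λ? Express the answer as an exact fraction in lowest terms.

1163/61

Total count: 70 + 109 + 168 + 49 + 80 + 77 + 101 + 178 + 140 + 59 = 1031.
Total exposure: 3 + 4 + 6 + 5 + 4 + 5 + 4 + 7 + 5 + 7 = 50 seconds.
After the first batch: Gamma(33 + 1031, 1 + 50) = Gamma(1064, 51).
Total count: 12 + 9 + 12 + 10 + 7 + 14 + 5 + 12 + 4 + 14 = 99.
Total exposure: 10 seconds.
After the second batch: Gamma(1064 + 99, 51 + 10) = Gamma(1163, 61).
Posterior mean = α'/β' = 1163/61.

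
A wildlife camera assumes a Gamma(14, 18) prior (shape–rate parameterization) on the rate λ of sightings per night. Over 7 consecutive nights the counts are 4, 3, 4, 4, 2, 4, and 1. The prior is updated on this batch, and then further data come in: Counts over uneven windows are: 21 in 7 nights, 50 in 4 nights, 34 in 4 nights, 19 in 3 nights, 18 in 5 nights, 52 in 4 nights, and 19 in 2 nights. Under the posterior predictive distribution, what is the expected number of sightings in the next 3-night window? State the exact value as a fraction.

Total count: 4 + 3 + 4 + 4 + 2 + 4 + 1 = 22.
Total exposure: 7 nights.
After the first batch: Gamma(14 + 22, 18 + 7) = Gamma(36, 25).
Total count: 21 + 50 + 34 + 19 + 18 + 52 + 19 = 213.
Total exposure: 7 + 4 + 4 + 3 + 5 + 4 + 2 = 29 nights.
After the second batch: Gamma(36 + 213, 25 + 29) = Gamma(249, 54).
Predictive mean over a 3-night window = T·E[λ|data] = 3·249/54 = 83/6.

83/6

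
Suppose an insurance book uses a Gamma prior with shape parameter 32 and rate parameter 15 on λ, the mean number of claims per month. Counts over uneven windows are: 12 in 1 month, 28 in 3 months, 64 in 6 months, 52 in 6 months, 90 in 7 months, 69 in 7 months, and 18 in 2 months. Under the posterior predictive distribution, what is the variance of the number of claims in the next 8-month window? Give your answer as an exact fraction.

160600/2209

Total count: 12 + 28 + 64 + 52 + 90 + 69 + 18 = 333.
Total exposure: 1 + 3 + 6 + 6 + 7 + 7 + 2 = 32 months.
By Gamma–Poisson conjugacy, the posterior is Gamma(α + Σx, β + Σt) = Gamma(32 + 333, 15 + 32) = Gamma(365, 47).
The posterior predictive for a window of length T is Negative Binomial with variance T·α'·(β'+T)/β'² = 8·365·55/2209 = 160600/2209.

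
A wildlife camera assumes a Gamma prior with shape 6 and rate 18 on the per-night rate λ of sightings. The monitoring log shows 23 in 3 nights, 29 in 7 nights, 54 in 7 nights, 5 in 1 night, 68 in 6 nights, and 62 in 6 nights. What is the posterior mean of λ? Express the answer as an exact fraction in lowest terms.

Total count: 23 + 29 + 54 + 5 + 68 + 62 = 241.
Total exposure: 3 + 7 + 7 + 1 + 6 + 6 = 30 nights.
The Gamma prior is conjugate for the Poisson rate, so λ | data ~ Gamma(6+241, 18+30) = Gamma(247, 48).
Posterior mean = α'/β' = 247/48.

247/48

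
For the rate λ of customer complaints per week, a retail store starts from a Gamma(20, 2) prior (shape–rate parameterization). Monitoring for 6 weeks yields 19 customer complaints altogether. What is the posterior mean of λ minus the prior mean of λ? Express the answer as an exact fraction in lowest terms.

Total count 19 over total exposure 6 weeks.
Posterior: α' = 20 + 19 = 39, β' = 2 + 6 = 8.
Posterior mean = 39/8 = 39/8; prior mean = 20/2 = 10. Difference = 39/8 − 10 = -41/8.

-41/8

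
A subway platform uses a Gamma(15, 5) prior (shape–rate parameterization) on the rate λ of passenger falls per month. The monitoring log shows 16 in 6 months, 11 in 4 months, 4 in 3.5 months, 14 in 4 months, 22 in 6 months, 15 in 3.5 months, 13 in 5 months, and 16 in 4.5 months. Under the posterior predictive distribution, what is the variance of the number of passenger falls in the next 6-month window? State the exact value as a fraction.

143640/6889

Total count: 16 + 11 + 4 + 14 + 22 + 15 + 13 + 16 = 111.
Total exposure: 6 + 4 + 3.5 + 4 + 6 + 3.5 + 5 + 4.5 = 36.5 months.
Posterior: α' = 15 + 111 = 126, β' = 5 + 36.5 = 83/2.
The posterior predictive for a window of length T is Negative Binomial with variance T·α'·(β'+T)/β'² = 6·126·(95/2)/(6889/4) = 143640/6889.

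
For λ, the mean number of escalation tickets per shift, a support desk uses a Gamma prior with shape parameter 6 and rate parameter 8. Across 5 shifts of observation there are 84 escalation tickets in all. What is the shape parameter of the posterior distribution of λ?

Total count 84 over total exposure 5 shifts.
Posterior: α' = 6 + 84 = 90, β' = 8 + 5 = 13.

90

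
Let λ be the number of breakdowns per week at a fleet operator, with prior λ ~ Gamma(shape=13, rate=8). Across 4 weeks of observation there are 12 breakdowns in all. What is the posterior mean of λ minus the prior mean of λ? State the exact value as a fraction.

11/24

Total count 12 over total exposure 4 weeks.
Posterior: α' = 13 + 12 = 25, β' = 8 + 4 = 12.
Posterior mean = 25/12 = 25/12; prior mean = 13/8 = 13/8. Difference = 25/12 − 13/8 = 11/24.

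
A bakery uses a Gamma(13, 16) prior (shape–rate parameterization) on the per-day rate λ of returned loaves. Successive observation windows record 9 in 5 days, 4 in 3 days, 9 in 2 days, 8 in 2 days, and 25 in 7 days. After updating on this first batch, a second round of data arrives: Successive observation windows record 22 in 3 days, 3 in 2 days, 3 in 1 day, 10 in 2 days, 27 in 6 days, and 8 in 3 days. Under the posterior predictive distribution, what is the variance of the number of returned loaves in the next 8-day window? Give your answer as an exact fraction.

4230/169

Total count: 9 + 4 + 9 + 8 + 25 = 55.
Total exposure: 5 + 3 + 2 + 2 + 7 = 19 days.
After the first batch: Gamma(13 + 55, 16 + 19) = Gamma(68, 35).
Total count: 22 + 3 + 3 + 10 + 27 + 8 = 73.
Total exposure: 3 + 2 + 1 + 2 + 6 + 3 = 17 days.
After the second batch: Gamma(68 + 73, 35 + 17) = Gamma(141, 52).
The posterior predictive for a window of length T is Negative Binomial with variance T·α'·(β'+T)/β'² = 8·141·60/2704 = 4230/169.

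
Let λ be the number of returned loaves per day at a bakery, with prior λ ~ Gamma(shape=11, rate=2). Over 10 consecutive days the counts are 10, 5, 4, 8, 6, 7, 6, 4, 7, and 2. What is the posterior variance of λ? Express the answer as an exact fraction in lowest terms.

35/72

Total count: 10 + 5 + 4 + 8 + 6 + 7 + 6 + 4 + 7 + 2 = 59.
Total exposure: 10 days.
The Gamma prior is conjugate for the Poisson rate, so λ | data ~ Gamma(11+59, 2+10) = Gamma(70, 12).
Posterior variance = α'/β'² = 70/144 = 35/72.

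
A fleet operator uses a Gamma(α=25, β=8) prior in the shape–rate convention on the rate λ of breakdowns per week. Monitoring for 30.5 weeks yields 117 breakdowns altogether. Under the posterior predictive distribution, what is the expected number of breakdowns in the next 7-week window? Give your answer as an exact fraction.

284/11

Total count 117 over total exposure 30.5 weeks.
Gamma(α, β) with Poisson data over total exposure Σt gives posterior Gamma(α+Σx, β+Σt) = Gamma(142, 77/2).
Predictive mean over a 7-week window = T·E[λ|data] = 7·142/(77/2) = 284/11.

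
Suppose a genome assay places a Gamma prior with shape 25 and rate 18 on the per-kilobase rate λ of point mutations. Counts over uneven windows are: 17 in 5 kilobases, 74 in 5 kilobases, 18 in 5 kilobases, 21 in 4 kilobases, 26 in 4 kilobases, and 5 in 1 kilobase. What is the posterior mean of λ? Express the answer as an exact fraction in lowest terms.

31/7

Total count: 17 + 74 + 18 + 21 + 26 + 5 = 161.
Total exposure: 5 + 5 + 5 + 4 + 4 + 1 = 24 kilobases.
Conjugate update: add total count to the shape and total exposure to the rate, giving Gamma(186, 42).
Posterior mean = α'/β' = 186/42 = 31/7.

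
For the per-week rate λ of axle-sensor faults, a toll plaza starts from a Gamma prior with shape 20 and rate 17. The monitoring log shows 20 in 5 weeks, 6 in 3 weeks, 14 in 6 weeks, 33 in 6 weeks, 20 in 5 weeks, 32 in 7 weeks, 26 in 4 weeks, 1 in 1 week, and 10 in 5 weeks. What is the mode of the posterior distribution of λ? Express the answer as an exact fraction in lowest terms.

181/59

Total count: 20 + 6 + 14 + 33 + 20 + 32 + 26 + 1 + 10 = 162.
Total exposure: 5 + 3 + 6 + 6 + 5 + 7 + 4 + 1 + 5 = 42 weeks.
Posterior: α' = 20 + 162 = 182, β' = 17 + 42 = 59.
Posterior mode = (α'−1)/β' = 181/59.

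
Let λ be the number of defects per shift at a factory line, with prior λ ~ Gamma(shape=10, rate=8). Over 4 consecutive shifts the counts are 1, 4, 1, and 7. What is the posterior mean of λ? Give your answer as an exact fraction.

Total count: 1 + 4 + 1 + 7 = 13.
Total exposure: 4 shifts.
Gamma(α, β) with Poisson data over total exposure Σt gives posterior Gamma(α+Σx, β+Σt) = Gamma(23, 12).
Posterior mean = α'/β' = 23/12.

23/12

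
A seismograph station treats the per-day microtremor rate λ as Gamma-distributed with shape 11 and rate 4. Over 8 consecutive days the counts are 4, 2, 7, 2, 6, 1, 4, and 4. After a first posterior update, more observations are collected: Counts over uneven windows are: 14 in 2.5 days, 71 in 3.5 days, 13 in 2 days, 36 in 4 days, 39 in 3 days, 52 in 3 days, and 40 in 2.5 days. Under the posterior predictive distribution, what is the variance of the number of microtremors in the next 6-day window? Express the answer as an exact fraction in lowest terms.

282744/4225

Total count: 4 + 2 + 7 + 2 + 6 + 1 + 4 + 4 = 30.
Total exposure: 8 days.
After the first batch: Gamma(11 + 30, 4 + 8) = Gamma(41, 12).
Total count: 14 + 71 + 13 + 36 + 39 + 52 + 40 = 265.
Total exposure: 2.5 + 3.5 + 2 + 4 + 3 + 3 + 2.5 = 20.5 days.
After the second batch: Gamma(41 + 265, 12 + 20.5) = Gamma(306, 65/2).
The posterior predictive for a window of length T is Negative Binomial with variance T·α'·(β'+T)/β'² = 6·306·(77/2)/(4225/4) = 282744/4225.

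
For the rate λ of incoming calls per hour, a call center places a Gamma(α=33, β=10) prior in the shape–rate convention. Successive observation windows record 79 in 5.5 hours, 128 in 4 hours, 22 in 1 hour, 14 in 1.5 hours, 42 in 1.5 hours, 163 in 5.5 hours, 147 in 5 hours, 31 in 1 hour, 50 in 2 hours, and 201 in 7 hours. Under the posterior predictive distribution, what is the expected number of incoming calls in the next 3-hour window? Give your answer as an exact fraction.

1365/22

Total count: 79 + 128 + 22 + 14 + 42 + 163 + 147 + 31 + 50 + 201 = 877.
Total exposure: 5.5 + 4 + 1 + 1.5 + 1.5 + 5.5 + 5 + 1 + 2 + 7 = 34 hours.
Posterior: α' = 33 + 877 = 910, β' = 10 + 34 = 44.
Predictive mean over a 3-hour window = T·E[λ|data] = 3·910/44 = 1365/22.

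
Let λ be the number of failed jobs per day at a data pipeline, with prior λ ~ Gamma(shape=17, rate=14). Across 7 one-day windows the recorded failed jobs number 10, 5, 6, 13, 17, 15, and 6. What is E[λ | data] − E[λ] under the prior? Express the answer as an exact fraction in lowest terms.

127/42

Total count: 10 + 5 + 6 + 13 + 17 + 15 + 6 = 72.
Total exposure: 7 days.
By Gamma–Poisson conjugacy, the posterior is Gamma(α + Σx, β + Σt) = Gamma(17 + 72, 14 + 7) = Gamma(89, 21).
Posterior mean = 89/21 = 89/21; prior mean = 17/14 = 17/14. Difference = 89/21 − 17/14 = 127/42.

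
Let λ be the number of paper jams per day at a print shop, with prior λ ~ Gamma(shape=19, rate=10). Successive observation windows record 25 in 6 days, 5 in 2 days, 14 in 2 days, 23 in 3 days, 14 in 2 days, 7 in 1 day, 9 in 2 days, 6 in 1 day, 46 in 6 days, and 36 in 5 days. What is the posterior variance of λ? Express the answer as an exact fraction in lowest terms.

Total count: 25 + 5 + 14 + 23 + 14 + 7 + 9 + 6 + 46 + 36 = 185.
Total exposure: 6 + 2 + 2 + 3 + 2 + 1 + 2 + 1 + 6 + 5 = 30 days.
Conjugate update: add total count to the shape and total exposure to the rate, giving Gamma(204, 40).
Posterior variance = α'/β'² = 204/1600 = 51/400.

51/400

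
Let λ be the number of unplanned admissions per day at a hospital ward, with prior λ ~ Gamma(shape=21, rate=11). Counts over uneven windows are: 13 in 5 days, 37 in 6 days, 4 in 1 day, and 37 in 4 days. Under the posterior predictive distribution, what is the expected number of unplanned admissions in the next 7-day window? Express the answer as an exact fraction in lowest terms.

784/27

Total count: 13 + 37 + 4 + 37 = 91.
Total exposure: 5 + 6 + 1 + 4 = 16 days.
Conjugate update: add total count to the shape and total exposure to the rate, giving Gamma(112, 27).
Predictive mean over a 7-day window = T·E[λ|data] = 7·112/27 = 784/27.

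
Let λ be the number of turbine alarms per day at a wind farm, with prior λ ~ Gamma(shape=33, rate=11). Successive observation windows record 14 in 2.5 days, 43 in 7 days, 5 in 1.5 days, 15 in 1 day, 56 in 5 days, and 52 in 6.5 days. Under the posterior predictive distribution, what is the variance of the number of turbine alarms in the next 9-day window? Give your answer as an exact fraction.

37932/529

Total count: 14 + 43 + 5 + 15 + 56 + 52 = 185.
Total exposure: 2.5 + 7 + 1.5 + 1 + 5 + 6.5 = 23.5 days.
Gamma(α, β) with Poisson data over total exposure Σt gives posterior Gamma(α+Σx, β+Σt) = Gamma(218, 69/2).
The posterior predictive for a window of length T is Negative Binomial with variance T·α'·(β'+T)/β'² = 9·218·(87/2)/(4761/4) = 37932/529.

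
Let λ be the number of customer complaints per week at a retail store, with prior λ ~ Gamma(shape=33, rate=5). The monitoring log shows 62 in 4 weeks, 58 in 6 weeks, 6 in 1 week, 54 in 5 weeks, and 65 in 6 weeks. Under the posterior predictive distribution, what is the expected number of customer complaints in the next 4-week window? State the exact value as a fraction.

1112/27

Total count: 62 + 58 + 6 + 54 + 65 = 245.
Total exposure: 4 + 6 + 1 + 5 + 6 = 22 weeks.
Gamma(α, β) with Poisson data over total exposure Σt gives posterior Gamma(α+Σx, β+Σt) = Gamma(278, 27).
Predictive mean over a 4-week window = T·E[λ|data] = 4·278/27 = 1112/27.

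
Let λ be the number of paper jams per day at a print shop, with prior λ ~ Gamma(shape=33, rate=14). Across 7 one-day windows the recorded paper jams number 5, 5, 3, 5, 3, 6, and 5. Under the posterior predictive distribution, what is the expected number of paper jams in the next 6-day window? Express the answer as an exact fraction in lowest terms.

130/7

Total count: 5 + 5 + 3 + 5 + 3 + 6 + 5 = 32.
Total exposure: 7 days.
Conjugate update: add total count to the shape and total exposure to the rate, giving Gamma(65, 21).
Predictive mean over a 6-day window = T·E[λ|data] = 6·65/21 = 130/7.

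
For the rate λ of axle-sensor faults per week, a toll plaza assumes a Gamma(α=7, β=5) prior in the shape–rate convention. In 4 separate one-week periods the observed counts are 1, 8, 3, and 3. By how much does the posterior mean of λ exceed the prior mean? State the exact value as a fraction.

Total count: 1 + 8 + 3 + 3 = 15.
Total exposure: 4 weeks.
The Gamma prior is conjugate for the Poisson rate, so λ | data ~ Gamma(7+15, 5+4) = Gamma(22, 9).
Posterior mean = 22/9 = 22/9; prior mean = 7/5 = 7/5. Difference = 22/9 − 7/5 = 47/45.

47/45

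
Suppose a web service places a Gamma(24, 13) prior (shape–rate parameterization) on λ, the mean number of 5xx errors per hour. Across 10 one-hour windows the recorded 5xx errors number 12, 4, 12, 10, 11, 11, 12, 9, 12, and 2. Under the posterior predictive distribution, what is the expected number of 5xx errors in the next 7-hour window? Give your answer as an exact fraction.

833/23

Total count: 12 + 4 + 12 + 10 + 11 + 11 + 12 + 9 + 12 + 2 = 95.
Total exposure: 10 hours.
Gamma(α, β) with Poisson data over total exposure Σt gives posterior Gamma(α+Σx, β+Σt) = Gamma(119, 23).
Predictive mean over a 7-hour window = T·E[λ|data] = 7·119/23 = 833/23.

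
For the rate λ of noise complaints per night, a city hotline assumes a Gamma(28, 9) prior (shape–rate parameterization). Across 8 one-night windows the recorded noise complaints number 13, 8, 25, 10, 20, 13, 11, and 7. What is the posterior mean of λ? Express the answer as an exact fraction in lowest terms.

135/17

Total count: 13 + 8 + 25 + 10 + 20 + 13 + 11 + 7 = 107.
Total exposure: 8 nights.
Conjugate update: add total count to the shape and total exposure to the rate, giving Gamma(135, 17).
Posterior mean = α'/β' = 135/17.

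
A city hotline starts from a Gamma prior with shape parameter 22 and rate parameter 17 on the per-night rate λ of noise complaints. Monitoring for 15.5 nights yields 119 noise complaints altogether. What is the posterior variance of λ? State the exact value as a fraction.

Total count 119 over total exposure 15.5 nights.
The Gamma prior is conjugate for the Poisson rate, so λ | data ~ Gamma(22+119, 17+15.5) = Gamma(141, 65/2).
Posterior variance = α'/β'² = 141/(4225/4) = 564/4225.

564/4225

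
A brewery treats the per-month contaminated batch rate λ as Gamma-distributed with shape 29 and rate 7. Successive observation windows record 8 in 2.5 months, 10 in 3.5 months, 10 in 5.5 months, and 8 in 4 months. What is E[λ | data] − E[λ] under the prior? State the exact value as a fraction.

Total count: 8 + 10 + 10 + 8 = 36.
Total exposure: 2.5 + 3.5 + 5.5 + 4 = 15.5 months.
Gamma(α, β) with Poisson data over total exposure Σt gives posterior Gamma(α+Σx, β+Σt) = Gamma(65, 45/2).
Posterior mean = 65/(45/2) = 26/9; prior mean = 29/7 = 29/7. Difference = 26/9 − 29/7 = -79/63.

-79/63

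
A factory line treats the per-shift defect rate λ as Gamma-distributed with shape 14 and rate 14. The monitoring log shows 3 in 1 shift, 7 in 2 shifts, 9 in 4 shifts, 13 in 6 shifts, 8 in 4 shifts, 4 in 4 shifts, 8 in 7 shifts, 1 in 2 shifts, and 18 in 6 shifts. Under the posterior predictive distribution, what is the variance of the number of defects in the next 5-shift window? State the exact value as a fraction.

187/20

Total count: 3 + 7 + 9 + 13 + 8 + 4 + 8 + 1 + 18 = 71.
Total exposure: 1 + 2 + 4 + 6 + 4 + 4 + 7 + 2 + 6 = 36 shifts.
Conjugate update: add total count to the shape and total exposure to the rate, giving Gamma(85, 50).
The posterior predictive for a window of length T is Negative Binomial with variance T·α'·(β'+T)/β'² = 5·85·55/2500 = 187/20.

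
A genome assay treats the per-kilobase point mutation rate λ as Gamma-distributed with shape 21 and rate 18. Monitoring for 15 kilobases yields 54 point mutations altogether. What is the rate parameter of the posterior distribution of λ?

Total count 54 over total exposure 15 kilobases.
Gamma(α, β) with Poisson data over total exposure Σt gives posterior Gamma(α+Σx, β+Σt) = Gamma(75, 33).

33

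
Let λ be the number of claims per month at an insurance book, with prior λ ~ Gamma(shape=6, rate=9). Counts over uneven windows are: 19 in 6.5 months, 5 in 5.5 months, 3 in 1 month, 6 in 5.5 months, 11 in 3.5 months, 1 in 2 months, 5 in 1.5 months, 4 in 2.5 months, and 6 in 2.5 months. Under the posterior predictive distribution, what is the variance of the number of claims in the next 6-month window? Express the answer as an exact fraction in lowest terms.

72072/6241

Total count: 19 + 5 + 3 + 6 + 11 + 1 + 5 + 4 + 6 = 60.
Total exposure: 6.5 + 5.5 + 1 + 5.5 + 3.5 + 2 + 1.5 + 2.5 + 2.5 = 30.5 months.
Gamma(α, β) with Poisson data over total exposure Σt gives posterior Gamma(α+Σx, β+Σt) = Gamma(66, 79/2).
The posterior predictive for a window of length T is Negative Binomial with variance T·α'·(β'+T)/β'² = 6·66·(91/2)/(6241/4) = 72072/6241.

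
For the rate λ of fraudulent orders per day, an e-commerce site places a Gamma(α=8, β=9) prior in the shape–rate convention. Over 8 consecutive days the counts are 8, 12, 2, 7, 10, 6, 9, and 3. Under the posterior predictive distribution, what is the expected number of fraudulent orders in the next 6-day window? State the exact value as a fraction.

390/17

Total count: 8 + 12 + 2 + 7 + 10 + 6 + 9 + 3 = 57.
Total exposure: 8 days.
Posterior: α' = 8 + 57 = 65, β' = 9 + 8 = 17.
Predictive mean over a 6-day window = T·E[λ|data] = 6·65/17 = 390/17.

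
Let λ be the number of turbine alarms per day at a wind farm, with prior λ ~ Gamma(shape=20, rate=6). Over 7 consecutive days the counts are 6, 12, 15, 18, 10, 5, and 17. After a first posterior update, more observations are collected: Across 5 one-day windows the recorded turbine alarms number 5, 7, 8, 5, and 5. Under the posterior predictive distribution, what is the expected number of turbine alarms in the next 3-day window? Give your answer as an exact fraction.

133/6

Total count: 6 + 12 + 15 + 18 + 10 + 5 + 17 = 83.
Total exposure: 7 days.
After the first batch: Gamma(20 + 83, 6 + 7) = Gamma(103, 13).
Total count: 5 + 7 + 8 + 5 + 5 = 30.
Total exposure: 5 days.
After the second batch: Gamma(103 + 30, 13 + 5) = Gamma(133, 18).
Predictive mean over a 3-day window = T·E[λ|data] = 3·133/18 = 133/6.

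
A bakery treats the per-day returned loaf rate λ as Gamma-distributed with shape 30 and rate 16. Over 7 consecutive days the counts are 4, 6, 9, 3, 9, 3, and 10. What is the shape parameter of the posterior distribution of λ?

74

Total count: 4 + 6 + 9 + 3 + 9 + 3 + 10 = 44.
Total exposure: 7 days.
By Gamma–Poisson conjugacy, the posterior is Gamma(α + Σx, β + Σt) = Gamma(30 + 44, 16 + 7) = Gamma(74, 23).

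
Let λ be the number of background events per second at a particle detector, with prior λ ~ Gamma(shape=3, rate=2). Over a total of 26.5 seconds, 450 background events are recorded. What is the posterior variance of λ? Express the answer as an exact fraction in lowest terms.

604/1083

Total count 450 over total exposure 26.5 seconds.
Posterior: α' = 3 + 450 = 453, β' = 2 + 26.5 = 57/2.
Posterior variance = α'/β'² = 453/(3249/4) = 604/1083.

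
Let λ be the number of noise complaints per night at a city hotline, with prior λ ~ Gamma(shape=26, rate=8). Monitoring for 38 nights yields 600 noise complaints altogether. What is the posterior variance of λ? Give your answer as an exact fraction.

313/1058

Total count 600 over total exposure 38 nights.
Gamma(α, β) with Poisson data over total exposure Σt gives posterior Gamma(α+Σx, β+Σt) = Gamma(626, 46).
Posterior variance = α'/β'² = 626/2116 = 313/1058.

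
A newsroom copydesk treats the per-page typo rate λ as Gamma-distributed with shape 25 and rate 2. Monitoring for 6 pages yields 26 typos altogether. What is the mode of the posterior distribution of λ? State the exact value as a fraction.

25/4

Total count 26 over total exposure 6 pages.
Conjugate update: add total count to the shape and total exposure to the rate, giving Gamma(51, 8).
Posterior mode = (α'−1)/β' = 50/8 = 25/4.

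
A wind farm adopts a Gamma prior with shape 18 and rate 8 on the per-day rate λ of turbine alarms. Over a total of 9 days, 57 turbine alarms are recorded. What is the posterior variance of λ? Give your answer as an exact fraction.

Total count 57 over total exposure 9 days.
By Gamma–Poisson conjugacy, the posterior is Gamma(α + Σx, β + Σt) = Gamma(18 + 57, 8 + 9) = Gamma(75, 17).
Posterior variance = α'/β'² = 75/289.

75/289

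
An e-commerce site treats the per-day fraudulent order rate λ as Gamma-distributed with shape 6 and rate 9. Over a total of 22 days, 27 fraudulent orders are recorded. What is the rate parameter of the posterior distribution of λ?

Total count 27 over total exposure 22 days.
Gamma(α, β) with Poisson data over total exposure Σt gives posterior Gamma(α+Σx, β+Σt) = Gamma(33, 31).

31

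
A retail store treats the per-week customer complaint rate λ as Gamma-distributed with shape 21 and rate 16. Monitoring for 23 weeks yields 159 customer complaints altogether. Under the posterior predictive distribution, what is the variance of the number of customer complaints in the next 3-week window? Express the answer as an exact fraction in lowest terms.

Total count 159 over total exposure 23 weeks.
Gamma(α, β) with Poisson data over total exposure Σt gives posterior Gamma(α+Σx, β+Σt) = Gamma(180, 39).
The posterior predictive for a window of length T is Negative Binomial with variance T·α'·(β'+T)/β'² = 3·180·42/1521 = 2520/169.

2520/169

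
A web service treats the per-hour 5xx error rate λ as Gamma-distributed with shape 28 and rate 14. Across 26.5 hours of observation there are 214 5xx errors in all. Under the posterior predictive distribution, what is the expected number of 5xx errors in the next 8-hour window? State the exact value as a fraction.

Total count 214 over total exposure 26.5 hours.
Posterior: α' = 28 + 214 = 242, β' = 14 + 26.5 = 81/2.
Predictive mean over an 8-hour window = T·E[λ|data] = 8·242/(81/2) = 3872/81.

3872/81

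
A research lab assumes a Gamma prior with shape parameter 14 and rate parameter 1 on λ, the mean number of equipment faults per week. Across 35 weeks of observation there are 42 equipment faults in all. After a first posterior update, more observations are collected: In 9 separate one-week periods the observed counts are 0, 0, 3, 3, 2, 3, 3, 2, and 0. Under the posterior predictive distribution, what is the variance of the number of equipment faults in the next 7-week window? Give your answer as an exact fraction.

Total count 42 over total exposure 35 weeks.
After the first batch: Gamma(14 + 42, 1 + 35) = Gamma(56, 36).
Total count: 0 + 0 + 3 + 3 + 2 + 3 + 3 + 2 + 0 = 16.
Total exposure: 9 weeks.
After the second batch: Gamma(56 + 16, 36 + 9) = Gamma(72, 45).
The posterior predictive for a window of length T is Negative Binomial with variance T·α'·(β'+T)/β'² = 7·72·52/2025 = 2912/225.

2912/225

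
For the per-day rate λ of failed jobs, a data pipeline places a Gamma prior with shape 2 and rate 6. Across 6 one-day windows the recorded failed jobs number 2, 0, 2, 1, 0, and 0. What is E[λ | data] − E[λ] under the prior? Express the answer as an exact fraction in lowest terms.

Total count: 2 + 0 + 2 + 1 + 0 + 0 = 5.
Total exposure: 6 days.
The Gamma prior is conjugate for the Poisson rate, so λ | data ~ Gamma(2+5, 6+6) = Gamma(7, 12).
Posterior mean = 7/12 = 7/12; prior mean = 2/6 = 1/3. Difference = 7/12 − 1/3 = 1/4.

1/4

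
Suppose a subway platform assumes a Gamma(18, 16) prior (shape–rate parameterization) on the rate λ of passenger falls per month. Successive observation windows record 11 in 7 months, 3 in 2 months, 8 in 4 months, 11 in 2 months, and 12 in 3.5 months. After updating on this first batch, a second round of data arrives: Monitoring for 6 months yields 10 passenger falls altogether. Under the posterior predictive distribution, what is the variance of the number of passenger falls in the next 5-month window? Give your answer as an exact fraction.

66430/6561

Total count: 11 + 3 + 8 + 11 + 12 = 45.
Total exposure: 7 + 2 + 4 + 2 + 3.5 = 18.5 months.
After the first batch: Gamma(18 + 45, 16 + 18.5) = Gamma(63, 69/2).
Total count 10 over total exposure 6 months.
After the second batch: Gamma(63 + 10, 69/2 + 6) = Gamma(73, 81/2).
The posterior predictive for a window of length T is Negative Binomial with variance T·α'·(β'+T)/β'² = 5·73·(91/2)/(6561/4) = 66430/6561.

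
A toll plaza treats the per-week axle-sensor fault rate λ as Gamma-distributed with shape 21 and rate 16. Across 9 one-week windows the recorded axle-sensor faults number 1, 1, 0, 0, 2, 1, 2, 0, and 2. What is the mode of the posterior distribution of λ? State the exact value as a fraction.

29/25

Total count: 1 + 1 + 0 + 0 + 2 + 1 + 2 + 0 + 2 = 9.
Total exposure: 9 weeks.
Gamma(α, β) with Poisson data over total exposure Σt gives posterior Gamma(α+Σx, β+Σt) = Gamma(30, 25).
Posterior mode = (α'−1)/β' = 29/25.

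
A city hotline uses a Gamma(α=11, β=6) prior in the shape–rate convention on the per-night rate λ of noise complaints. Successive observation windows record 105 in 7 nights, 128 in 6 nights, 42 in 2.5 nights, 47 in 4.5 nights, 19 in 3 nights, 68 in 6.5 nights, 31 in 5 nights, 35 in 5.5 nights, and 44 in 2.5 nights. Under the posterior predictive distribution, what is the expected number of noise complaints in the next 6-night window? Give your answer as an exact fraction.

6360/97

Total count: 105 + 128 + 42 + 47 + 19 + 68 + 31 + 35 + 44 = 519.
Total exposure: 7 + 6 + 2.5 + 4.5 + 3 + 6.5 + 5 + 5.5 + 2.5 = 42.5 nights.
Gamma(α, β) with Poisson data over total exposure Σt gives posterior Gamma(α+Σx, β+Σt) = Gamma(530, 97/2).
Predictive mean over a 6-night window = T·E[λ|data] = 6·530/(97/2) = 6360/97.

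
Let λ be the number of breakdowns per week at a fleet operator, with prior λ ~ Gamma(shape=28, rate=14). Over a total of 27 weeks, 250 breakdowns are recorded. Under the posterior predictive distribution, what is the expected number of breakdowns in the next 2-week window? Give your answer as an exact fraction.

556/41

Total count 250 over total exposure 27 weeks.
Posterior: α' = 28 + 250 = 278, β' = 14 + 27 = 41.
Predictive mean over a 2-week window = T·E[λ|data] = 2·278/41 = 556/41.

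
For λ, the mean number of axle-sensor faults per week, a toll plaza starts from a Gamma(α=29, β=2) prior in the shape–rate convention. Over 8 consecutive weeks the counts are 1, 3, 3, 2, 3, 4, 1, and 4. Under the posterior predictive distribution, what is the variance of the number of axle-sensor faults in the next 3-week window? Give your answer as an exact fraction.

39/2

Total count: 1 + 3 + 3 + 2 + 3 + 4 + 1 + 4 = 21.
Total exposure: 8 weeks.
Conjugate update: add total count to the shape and total exposure to the rate, giving Gamma(50, 10).
The posterior predictive for a window of length T is Negative Binomial with variance T·α'·(β'+T)/β'² = 3·50·13/100 = 39/2.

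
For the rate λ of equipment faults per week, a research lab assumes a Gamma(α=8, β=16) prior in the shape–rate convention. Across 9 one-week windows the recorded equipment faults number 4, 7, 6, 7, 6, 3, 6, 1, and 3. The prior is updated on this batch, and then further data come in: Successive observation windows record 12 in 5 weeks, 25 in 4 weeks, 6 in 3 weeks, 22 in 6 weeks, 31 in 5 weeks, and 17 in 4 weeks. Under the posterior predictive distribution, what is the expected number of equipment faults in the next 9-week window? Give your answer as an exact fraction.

369/13

Total count: 4 + 7 + 6 + 7 + 6 + 3 + 6 + 1 + 3 = 43.
Total exposure: 9 weeks.
After the first batch: Gamma(8 + 43, 16 + 9) = Gamma(51, 25).
Total count: 12 + 25 + 6 + 22 + 31 + 17 = 113.
Total exposure: 5 + 4 + 3 + 6 + 5 + 4 = 27 weeks.
After the second batch: Gamma(51 + 113, 25 + 27) = Gamma(164, 52).
Predictive mean over a 9-week window = T·E[λ|data] = 9·164/52 = 369/13.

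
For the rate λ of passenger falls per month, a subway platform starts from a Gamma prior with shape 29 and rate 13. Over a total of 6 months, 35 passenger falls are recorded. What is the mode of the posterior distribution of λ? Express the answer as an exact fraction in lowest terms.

Total count 35 over total exposure 6 months.
Gamma(α, β) with Poisson data over total exposure Σt gives posterior Gamma(α+Σx, β+Σt) = Gamma(64, 19).
Posterior mode = (α'−1)/β' = 63/19.

63/19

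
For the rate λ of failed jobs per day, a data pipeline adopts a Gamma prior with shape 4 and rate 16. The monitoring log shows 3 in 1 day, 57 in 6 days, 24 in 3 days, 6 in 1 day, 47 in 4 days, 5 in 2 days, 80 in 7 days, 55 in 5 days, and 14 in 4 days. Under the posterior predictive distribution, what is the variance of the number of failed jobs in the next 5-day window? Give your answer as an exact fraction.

79650/2401

Total count: 3 + 57 + 24 + 6 + 47 + 5 + 80 + 55 + 14 = 291.
Total exposure: 1 + 6 + 3 + 1 + 4 + 2 + 7 + 5 + 4 = 33 days.
Conjugate update: add total count to the shape and total exposure to the rate, giving Gamma(295, 49).
The posterior predictive for a window of length T is Negative Binomial with variance T·α'·(β'+T)/β'² = 5·295·54/2401 = 79650/2401.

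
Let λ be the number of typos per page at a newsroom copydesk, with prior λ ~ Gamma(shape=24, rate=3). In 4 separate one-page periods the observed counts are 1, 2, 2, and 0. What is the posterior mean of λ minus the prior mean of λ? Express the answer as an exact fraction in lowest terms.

Total count: 1 + 2 + 2 + 0 = 5.
Total exposure: 4 pages.
The Gamma prior is conjugate for the Poisson rate, so λ | data ~ Gamma(24+5, 3+4) = Gamma(29, 7).
Posterior mean = 29/7 = 29/7; prior mean = 24/3 = 8. Difference = 29/7 − 8 = -27/7.

-27/7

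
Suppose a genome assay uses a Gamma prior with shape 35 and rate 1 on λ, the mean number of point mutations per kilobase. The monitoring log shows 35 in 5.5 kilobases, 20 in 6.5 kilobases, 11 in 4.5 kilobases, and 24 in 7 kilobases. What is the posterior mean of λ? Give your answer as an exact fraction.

250/49

Total count: 35 + 20 + 11 + 24 = 90.
Total exposure: 5.5 + 6.5 + 4.5 + 7 = 23.5 kilobases.
The Gamma prior is conjugate for the Poisson rate, so λ | data ~ Gamma(35+90, 1+23.5) = Gamma(125, 49/2).
Posterior mean = α'/β' = 125/(49/2) = 250/49.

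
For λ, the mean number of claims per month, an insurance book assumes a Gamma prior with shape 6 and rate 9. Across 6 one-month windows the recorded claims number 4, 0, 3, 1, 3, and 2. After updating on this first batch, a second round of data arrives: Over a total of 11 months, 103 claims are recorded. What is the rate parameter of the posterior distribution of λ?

26

Total count: 4 + 0 + 3 + 1 + 3 + 2 = 13.
Total exposure: 6 months.
After the first batch: Gamma(6 + 13, 9 + 6) = Gamma(19, 15).
Total count 103 over total exposure 11 months.
After the second batch: Gamma(19 + 103, 15 + 11) = Gamma(122, 26).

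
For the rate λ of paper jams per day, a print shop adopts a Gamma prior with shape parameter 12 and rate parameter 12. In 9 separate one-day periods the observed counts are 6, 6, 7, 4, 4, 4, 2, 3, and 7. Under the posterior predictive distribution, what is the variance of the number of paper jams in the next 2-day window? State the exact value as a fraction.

Total count: 6 + 6 + 7 + 4 + 4 + 4 + 2 + 3 + 7 = 43.
Total exposure: 9 days.
Conjugate update: add total count to the shape and total exposure to the rate, giving Gamma(55, 21).
The posterior predictive for a window of length T is Negative Binomial with variance T·α'·(β'+T)/β'² = 2·55·23/441 = 2530/441.

2530/441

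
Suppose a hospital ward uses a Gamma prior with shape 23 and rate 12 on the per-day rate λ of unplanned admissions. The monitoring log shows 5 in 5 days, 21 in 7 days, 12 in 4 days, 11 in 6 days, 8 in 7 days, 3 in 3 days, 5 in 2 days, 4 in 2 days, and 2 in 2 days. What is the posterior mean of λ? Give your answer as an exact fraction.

Total count: 5 + 21 + 12 + 11 + 8 + 3 + 5 + 4 + 2 = 71.
Total exposure: 5 + 7 + 4 + 6 + 7 + 3 + 2 + 2 + 2 = 38 days.
The Gamma prior is conjugate for the Poisson rate, so λ | data ~ Gamma(23+71, 12+38) = Gamma(94, 50).
Posterior mean = α'/β' = 94/50 = 47/25.

47/25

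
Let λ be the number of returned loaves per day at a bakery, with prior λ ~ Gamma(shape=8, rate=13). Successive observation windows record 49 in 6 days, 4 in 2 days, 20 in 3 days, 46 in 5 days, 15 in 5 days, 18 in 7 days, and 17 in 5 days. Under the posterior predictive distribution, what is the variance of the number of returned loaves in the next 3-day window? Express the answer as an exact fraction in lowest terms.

Total count: 49 + 4 + 20 + 46 + 15 + 18 + 17 = 169.
Total exposure: 6 + 2 + 3 + 5 + 5 + 7 + 5 = 33 days.
Gamma(α, β) with Poisson data over total exposure Σt gives posterior Gamma(α+Σx, β+Σt) = Gamma(177, 46).
The posterior predictive for a window of length T is Negative Binomial with variance T·α'·(β'+T)/β'² = 3·177·49/2116 = 26019/2116.

26019/2116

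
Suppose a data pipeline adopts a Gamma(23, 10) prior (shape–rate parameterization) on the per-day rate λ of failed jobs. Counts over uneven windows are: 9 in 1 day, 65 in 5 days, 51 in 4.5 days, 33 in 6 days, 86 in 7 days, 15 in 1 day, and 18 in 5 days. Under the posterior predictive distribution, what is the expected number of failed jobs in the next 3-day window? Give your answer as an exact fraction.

1800/79

Total count: 9 + 65 + 51 + 33 + 86 + 15 + 18 = 277.
Total exposure: 1 + 5 + 4.5 + 6 + 7 + 1 + 5 = 29.5 days.
Posterior: α' = 23 + 277 = 300, β' = 10 + 29.5 = 79/2.
Predictive mean over a 3-day window = T·E[λ|data] = 3·300/(79/2) = 1800/79.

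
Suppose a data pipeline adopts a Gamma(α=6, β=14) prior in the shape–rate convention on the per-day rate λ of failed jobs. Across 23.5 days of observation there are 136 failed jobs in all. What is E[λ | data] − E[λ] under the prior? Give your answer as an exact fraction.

1763/525

Total count 136 over total exposure 23.5 days.
By Gamma–Poisson conjugacy, the posterior is Gamma(α + Σx, β + Σt) = Gamma(6 + 136, 14 + 23.5) = Gamma(142, 75/2).
Posterior mean = 142/(75/2) = 284/75; prior mean = 6/14 = 3/7. Difference = 284/75 − 3/7 = 1763/525.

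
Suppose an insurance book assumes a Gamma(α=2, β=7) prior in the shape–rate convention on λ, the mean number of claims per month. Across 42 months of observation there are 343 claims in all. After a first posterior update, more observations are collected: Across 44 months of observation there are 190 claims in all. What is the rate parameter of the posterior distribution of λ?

93

Total count 343 over total exposure 42 months.
After the first batch: Gamma(2 + 343, 7 + 42) = Gamma(345, 49).
Total count 190 over total exposure 44 months.
After the second batch: Gamma(345 + 190, 49 + 44) = Gamma(535, 93).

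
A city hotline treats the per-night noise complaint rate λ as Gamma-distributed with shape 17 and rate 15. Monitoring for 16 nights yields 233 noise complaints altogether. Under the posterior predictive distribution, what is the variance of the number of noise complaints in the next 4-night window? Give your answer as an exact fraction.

Total count 233 over total exposure 16 nights.
Conjugate update: add total count to the shape and total exposure to the rate, giving Gamma(250, 31).
The posterior predictive for a window of length T is Negative Binomial with variance T·α'·(β'+T)/β'² = 4·250·35/961 = 35000/961.

35000/961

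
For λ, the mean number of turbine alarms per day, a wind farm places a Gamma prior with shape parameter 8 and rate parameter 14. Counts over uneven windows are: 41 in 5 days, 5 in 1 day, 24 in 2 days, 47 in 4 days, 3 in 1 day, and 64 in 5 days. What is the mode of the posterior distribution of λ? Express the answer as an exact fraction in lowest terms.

191/32

Total count: 41 + 5 + 24 + 47 + 3 + 64 = 184.
Total exposure: 5 + 1 + 2 + 4 + 1 + 5 = 18 days.
Gamma(α, β) with Poisson data over total exposure Σt gives posterior Gamma(α+Σx, β+Σt) = Gamma(192, 32).
Posterior mode = (α'−1)/β' = 191/32.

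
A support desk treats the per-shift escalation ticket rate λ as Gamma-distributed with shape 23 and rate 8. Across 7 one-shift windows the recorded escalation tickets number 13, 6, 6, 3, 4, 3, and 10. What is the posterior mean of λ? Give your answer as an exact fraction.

Total count: 13 + 6 + 6 + 3 + 4 + 3 + 10 = 45.
Total exposure: 7 shifts.
The Gamma prior is conjugate for the Poisson rate, so λ | data ~ Gamma(23+45, 8+7) = Gamma(68, 15).
Posterior mean = α'/β' = 68/15.

68/15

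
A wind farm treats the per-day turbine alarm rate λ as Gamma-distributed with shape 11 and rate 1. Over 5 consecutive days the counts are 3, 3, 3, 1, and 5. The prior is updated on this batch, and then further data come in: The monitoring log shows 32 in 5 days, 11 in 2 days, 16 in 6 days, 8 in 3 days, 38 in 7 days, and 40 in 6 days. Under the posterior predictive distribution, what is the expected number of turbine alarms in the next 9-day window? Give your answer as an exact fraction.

Total count: 3 + 3 + 3 + 1 + 5 = 15.
Total exposure: 5 days.
After the first batch: Gamma(11 + 15, 1 + 5) = Gamma(26, 6).
Total count: 32 + 11 + 16 + 8 + 38 + 40 = 145.
Total exposure: 5 + 2 + 6 + 3 + 7 + 6 = 29 days.
After the second batch: Gamma(26 + 145, 6 + 29) = Gamma(171, 35).
Predictive mean over a 9-day window = T·E[λ|data] = 9·171/35 = 1539/35.

1539/35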